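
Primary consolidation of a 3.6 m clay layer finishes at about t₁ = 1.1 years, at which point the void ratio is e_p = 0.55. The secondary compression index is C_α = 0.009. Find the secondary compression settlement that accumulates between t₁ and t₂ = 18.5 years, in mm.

Secondary compression: S_s = C_α·H/(1+e_p)·log₁₀(t₂/t₁)
S_s = 0.009×3.6/(1+0.55)×log₁₀(18.5/1.1)
    = 0.0209 × 1.226 = 0.02562 m

S_s ≈ 25.6 mm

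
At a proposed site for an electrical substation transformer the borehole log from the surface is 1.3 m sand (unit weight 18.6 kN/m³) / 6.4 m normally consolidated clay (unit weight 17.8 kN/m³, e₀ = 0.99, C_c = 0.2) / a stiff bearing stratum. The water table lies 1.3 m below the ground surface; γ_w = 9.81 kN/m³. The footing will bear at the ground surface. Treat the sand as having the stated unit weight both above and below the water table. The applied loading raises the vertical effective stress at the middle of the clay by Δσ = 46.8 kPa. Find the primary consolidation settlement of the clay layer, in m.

S_c ≈ 0.185 m

Mid-depth of clay below the ground surface: z = 1.3 + 6.4/2 = 4.5 m.
Total vertical stress at mid-clay: σ_v = 18.6×1.3 + 17.8×3.2 = 81.14 kPa.
Pore pressure: u = 9.81×(4.5 − 1.3) = 31.392 kPa.
Initial effective stress: σ'_0 = σ_v − u = 81.14 − 31.392 = 49.748 kPa.
Final effective stress: σ'_f = σ'_0 + Δσ = 49.748 + 46.8 = 96.548 kPa.
Normally consolidated clay, so the full stress increment lies on the virgin compression line:
S_c = C_c·H/(1+e₀)·log₁₀(σ'_f/σ'_0) = 0.2×6.4/(1+0.99)×log₁₀(96.548/49.748)
    = 0.64322 × 0.28797 = 0.1852 m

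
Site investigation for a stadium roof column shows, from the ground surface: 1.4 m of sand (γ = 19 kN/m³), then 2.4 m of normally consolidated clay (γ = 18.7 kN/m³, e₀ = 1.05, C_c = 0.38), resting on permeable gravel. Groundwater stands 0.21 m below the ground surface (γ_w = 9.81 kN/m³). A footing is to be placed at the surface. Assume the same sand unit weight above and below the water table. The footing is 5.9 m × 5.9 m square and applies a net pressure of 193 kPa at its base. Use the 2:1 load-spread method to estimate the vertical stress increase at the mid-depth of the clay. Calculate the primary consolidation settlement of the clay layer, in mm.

Mid-depth of clay below the ground surface: z = 1.4 + 2.4/2 = 2.6 m.
Total vertical stress at mid-clay: σ_v = 19×1.4 + 18.7×1.2 = 49.04 kPa.
Pore pressure: u = 9.81×(2.6 − 0.21) = 23.446 kPa.
Initial effective stress: σ'_0 = σ_v − u = 49.04 − 23.446 = 25.594 kPa.
Stress increase at mid-clay by the 2:1 spreading method:
Δσ = qBL/((B+z)(L+z)) = 193×5.9×5.9/((5.9+2.6)(5.9+2.6)) = 92.987 kPa
Final effective stress: σ'_f = σ'_0 + Δσ = 25.594 + 92.987 = 118.58 kPa.
Normally consolidated clay, so the full stress increment lies on the virgin compression line:
S_c = C_c·H/(1+e₀)·log₁₀(σ'_f/σ'_0) = 0.38×2.4/(1+1.05)×log₁₀(118.58/25.594)
    = 0.44488 × 0.66587 = 0.2962 m

S_c ≈ 296 mm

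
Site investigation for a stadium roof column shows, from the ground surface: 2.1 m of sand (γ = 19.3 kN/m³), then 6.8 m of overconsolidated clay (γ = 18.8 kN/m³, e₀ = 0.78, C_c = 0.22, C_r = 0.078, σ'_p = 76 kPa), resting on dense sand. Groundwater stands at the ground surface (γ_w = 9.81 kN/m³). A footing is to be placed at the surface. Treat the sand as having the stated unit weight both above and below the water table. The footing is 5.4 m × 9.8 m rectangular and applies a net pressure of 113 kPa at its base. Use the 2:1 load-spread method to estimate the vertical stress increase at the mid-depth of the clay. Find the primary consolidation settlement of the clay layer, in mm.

Mid-depth of clay below the ground surface: z = 2.1 + 6.8/2 = 5.5 m.
Total vertical stress at mid-clay: σ_v = 19.3×2.1 + 18.8×3.4 = 104.45 kPa.
Pore pressure: u = 9.81×(5.5 − 0) = 53.955 kPa.
Initial effective stress: σ'_0 = σ_v − u = 104.45 − 53.955 = 50.495 kPa.
Stress increase at mid-clay by the 2:1 spreading method:
Δσ = qBL/((B+z)(L+z)) = 113×5.4×9.8/((5.4+5.5)(9.8+5.5)) = 35.858 kPa
Final effective stress: σ'_f = 50.495 + 35.858 = 86.353 kPa.
σ'_f = 86.353 > σ'_p = 76 kPa, so the stress path crosses the preconsolidation pressure — recompression up to σ'_p, then virgin compression beyond:
S_c = H/(1+e₀)·[C_r·log₁₀(σ'_p/σ'_0) + C_c·log₁₀(σ'_f/σ'_p)]
    = 6.8/1.78 × [0.078×log₁₀(76/50.495) + 0.22×log₁₀(86.353/76)]
    = 3.8202 × [0.01385 + 0.012202] = 0.09952 m

S_c ≈ 99.5 mm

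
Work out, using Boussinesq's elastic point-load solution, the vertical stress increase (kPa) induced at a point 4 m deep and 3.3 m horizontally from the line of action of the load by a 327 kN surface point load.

Δσ_z ≈ 2.66 kPa

Boussinesq vertical stress below a point load on an elastic half-space:
Δσ_z = 3P/(2πz²) · [1 + (r/z)²]^(−5/2)
r/z = 3.3/4 = 0.825; [1+(r/z)²]^(−5/2) = 0.2731.
Δσ_z = 3×327/(2π×4²) × 0.2731 = 9.7582 × 0.2731 = 2.665 kPa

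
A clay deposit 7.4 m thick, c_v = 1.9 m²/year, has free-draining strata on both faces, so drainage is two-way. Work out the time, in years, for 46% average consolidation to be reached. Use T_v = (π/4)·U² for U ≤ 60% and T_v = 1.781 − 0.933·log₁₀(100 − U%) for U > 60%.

Drainage path length: H_d = H/2 = 3.7 m (double drainage).
U ≤ 60%: T_v = (π/4)·U² = (π/4)×0.46² = 0.16619.
t = T_v·H_d²/c_v = 0.16619×3.7²/1.9 = 1.197 years.

t ≈ 1.2 years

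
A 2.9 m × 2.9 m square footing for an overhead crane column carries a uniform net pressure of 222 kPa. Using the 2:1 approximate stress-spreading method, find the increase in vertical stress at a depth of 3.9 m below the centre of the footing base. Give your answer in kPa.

By the 2:1 method the load spreads at 1 horizontal : 2 vertical, so at depth z the loaded area has grown by z in each plan dimension:
Δσ = qBL/((B+z)(L+z)) = 222×2.9×2.9/((2.9+3.9)(2.9+3.9)) = 40.377 kPa

Δσ_z ≈ 40.4 kPa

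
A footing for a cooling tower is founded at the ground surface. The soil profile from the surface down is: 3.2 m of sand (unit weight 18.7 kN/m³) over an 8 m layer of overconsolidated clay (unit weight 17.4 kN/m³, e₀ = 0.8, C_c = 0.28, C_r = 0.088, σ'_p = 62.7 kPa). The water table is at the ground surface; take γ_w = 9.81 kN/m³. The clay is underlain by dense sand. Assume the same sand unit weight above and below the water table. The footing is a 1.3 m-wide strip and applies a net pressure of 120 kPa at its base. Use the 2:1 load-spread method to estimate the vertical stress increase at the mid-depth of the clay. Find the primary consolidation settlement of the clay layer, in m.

S_c ≈ 0.123 m

Mid-depth of clay below the ground surface: z = 3.2 + 8/2 = 7.2 m.
Total vertical stress at mid-clay: σ_v = 18.7×3.2 + 17.4×4 = 129.44 kPa.
Pore pressure: u = 9.81×(7.2 − 0) = 70.632 kPa.
Initial effective stress: σ'_0 = σ_v − u = 129.44 − 70.632 = 58.808 kPa.
Stress increase at mid-clay by the 2:1 spreading method:
Δσ = qB/(B+z) = 120×1.3/(1.3+7.2) = 18.353 kPa
Final effective stress: σ'_f = 58.808 + 18.353 = 77.161 kPa.
σ'_f = 77.161 > σ'_p = 62.7 kPa, so the stress path crosses the preconsolidation pressure — recompression up to σ'_p, then virgin compression beyond:
S_c = H/(1+e₀)·[C_r·log₁₀(σ'_p/σ'_0) + C_c·log₁₀(σ'_f/σ'_p)]
    = 8/1.8 × [0.088×log₁₀(62.7/58.808) + 0.28×log₁₀(77.161/62.7)]
    = 4.4444 × [0.0024491 + 0.025236] = 0.123 m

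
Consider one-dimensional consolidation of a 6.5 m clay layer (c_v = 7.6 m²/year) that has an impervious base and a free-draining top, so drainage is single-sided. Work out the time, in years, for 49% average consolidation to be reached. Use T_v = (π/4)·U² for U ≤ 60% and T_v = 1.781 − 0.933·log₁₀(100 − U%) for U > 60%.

Drainage path length: H_d = H = 6.5 m (single drainage).
U ≤ 60%: T_v = (π/4)·U² = (π/4)×0.49² = 0.18857.
t = T_v·H_d²/c_v = 0.18857×6.5²/7.6 = 1.048 years.

t ≈ 1.05 years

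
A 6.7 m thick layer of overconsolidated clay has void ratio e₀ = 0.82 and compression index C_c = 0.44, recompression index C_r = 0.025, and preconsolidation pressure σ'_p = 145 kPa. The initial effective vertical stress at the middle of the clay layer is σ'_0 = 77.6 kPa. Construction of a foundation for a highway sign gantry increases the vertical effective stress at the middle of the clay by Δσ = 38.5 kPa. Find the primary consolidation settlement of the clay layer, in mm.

S_c ≈ 16.1 mm

Final effective stress: σ'_f = 77.6 + 38.5 = 116.1 kPa.
σ'_f = 116.1 ≤ σ'_p = 145 kPa, so the clay remains overconsolidated and only the recompression index applies:
S_c = C_r·H/(1+e₀)·log₁₀(σ'_f/σ'_0) = 0.025×6.7/1.82×log₁₀(116.1/77.6)
    = 0.092033 × 0.17497 = 0.0161 m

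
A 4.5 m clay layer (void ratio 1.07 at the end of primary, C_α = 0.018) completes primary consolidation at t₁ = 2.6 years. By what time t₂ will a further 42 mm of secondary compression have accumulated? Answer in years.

S_s = C_α·H/(1+e_p)·log₁₀(t₂/t₁) ⇒ log₁₀(t₂/t₁) = S_s·(1+e_p)/(C_α·H).
log₁₀(t₂/t₁) = 0.042 × (1+1.07) / (0.018×4.5) = 1.073
t₂ = t₁ × 10^1.073 = 2.6 × 11.84 = 30.78 years

t₂ ≈ 30.8 years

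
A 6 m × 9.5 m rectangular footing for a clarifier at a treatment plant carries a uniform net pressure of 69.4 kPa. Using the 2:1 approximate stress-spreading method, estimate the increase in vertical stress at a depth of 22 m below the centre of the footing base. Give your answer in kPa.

Δσ_z ≈ 4.49 kPa

By the 2:1 method the load spreads at 1 horizontal : 2 vertical, so at depth z the loaded area has grown by z in each plan dimension:
Δσ = qBL/((B+z)(L+z)) = 69.4×6×9.5/((6+22)(9.5+22)) = 4.485 kPa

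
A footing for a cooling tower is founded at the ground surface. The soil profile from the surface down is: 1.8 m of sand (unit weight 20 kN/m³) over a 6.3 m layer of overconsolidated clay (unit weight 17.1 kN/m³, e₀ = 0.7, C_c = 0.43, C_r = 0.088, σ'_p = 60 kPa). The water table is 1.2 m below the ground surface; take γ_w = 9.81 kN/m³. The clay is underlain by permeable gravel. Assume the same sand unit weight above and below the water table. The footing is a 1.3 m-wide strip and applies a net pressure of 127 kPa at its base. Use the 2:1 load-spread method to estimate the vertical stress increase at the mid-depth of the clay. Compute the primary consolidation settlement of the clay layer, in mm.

Mid-depth of clay below the ground surface: z = 1.8 + 6.3/2 = 4.95 m.
Total vertical stress at mid-clay: σ_v = 20×1.8 + 17.1×3.15 = 89.865 kPa.
Pore pressure: u = 9.81×(4.95 − 1.2) = 36.788 kPa.
Initial effective stress: σ'_0 = σ_v − u = 89.865 − 36.788 = 53.077 kPa.
Stress increase at mid-clay by the 2:1 spreading method:
Δσ = qB/(B+z) = 127×1.3/(1.3+4.95) = 26.416 kPa
Final effective stress: σ'_f = 53.077 + 26.416 = 79.493 kPa.
σ'_f = 79.493 > σ'_p = 60 kPa, so the stress path crosses the preconsolidation pressure — recompression up to σ'_p, then virgin compression beyond:
S_c = H/(1+e₀)·[C_r·log₁₀(σ'_p/σ'_0) + C_c·log₁₀(σ'_f/σ'_p)]
    = 6.3/1.7 × [0.088×log₁₀(60/53.077) + 0.43×log₁₀(79.493/60)]
    = 3.7059 × [0.0046855 + 0.052536] = 0.2121 m

S_c ≈ 212 mm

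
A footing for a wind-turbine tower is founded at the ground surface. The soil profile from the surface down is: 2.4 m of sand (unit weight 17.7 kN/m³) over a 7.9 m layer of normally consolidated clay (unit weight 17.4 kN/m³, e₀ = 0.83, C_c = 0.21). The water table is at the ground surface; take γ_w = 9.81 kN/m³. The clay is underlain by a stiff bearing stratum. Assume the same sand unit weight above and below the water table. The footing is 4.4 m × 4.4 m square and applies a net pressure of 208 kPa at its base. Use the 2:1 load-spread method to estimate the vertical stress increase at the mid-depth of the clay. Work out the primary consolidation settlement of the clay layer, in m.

Mid-depth of clay below the ground surface: z = 2.4 + 7.9/2 = 6.35 m.
Total vertical stress at mid-clay: σ_v = 17.7×2.4 + 17.4×3.95 = 111.21 kPa.
Pore pressure: u = 9.81×(6.35 − 0) = 62.294 kPa.
Initial effective stress: σ'_0 = σ_v − u = 111.21 − 62.294 = 48.916 kPa.
Stress increase at mid-clay by the 2:1 spreading method:
Δσ = qBL/((B+z)(L+z)) = 208×4.4×4.4/((4.4+6.35)(4.4+6.35)) = 34.846 kPa
Final effective stress: σ'_f = σ'_0 + Δσ = 48.916 + 34.846 = 83.762 kPa.
Normally consolidated clay, so the full stress increment lies on the virgin compression line:
S_c = C_c·H/(1+e₀)·log₁₀(σ'_f/σ'_0) = 0.21×7.9/(1+0.83)×log₁₀(83.762/48.916)
    = 0.90656 × 0.2336 = 0.2118 m

S_c ≈ 0.212 m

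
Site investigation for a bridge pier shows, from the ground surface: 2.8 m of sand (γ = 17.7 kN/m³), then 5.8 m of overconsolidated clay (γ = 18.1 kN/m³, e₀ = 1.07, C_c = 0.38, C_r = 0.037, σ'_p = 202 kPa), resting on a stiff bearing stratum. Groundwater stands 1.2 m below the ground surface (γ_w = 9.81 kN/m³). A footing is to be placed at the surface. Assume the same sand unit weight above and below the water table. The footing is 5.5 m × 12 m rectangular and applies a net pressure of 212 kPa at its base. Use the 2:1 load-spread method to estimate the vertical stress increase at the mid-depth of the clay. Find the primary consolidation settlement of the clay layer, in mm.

S_c ≈ 35.9 mm

Mid-depth of clay below the ground surface: z = 2.8 + 5.8/2 = 5.7 m.
Total vertical stress at mid-clay: σ_v = 17.7×2.8 + 18.1×2.9 = 102.05 kPa.
Pore pressure: u = 9.81×(5.7 − 1.2) = 44.145 kPa.
Initial effective stress: σ'_0 = σ_v − u = 102.05 − 44.145 = 57.905 kPa.
Stress increase at mid-clay by the 2:1 spreading method:
Δσ = qBL/((B+z)(L+z)) = 212×5.5×12/((5.5+5.7)(12+5.7)) = 70.581 kPa
Final effective stress: σ'_f = 57.905 + 70.581 = 128.49 kPa.
σ'_f = 128.49 ≤ σ'_p = 202 kPa, so the clay remains overconsolidated and only the recompression index applies:
S_c = C_r·H/(1+e₀)·log₁₀(σ'_f/σ'_0) = 0.037×5.8/2.07×log₁₀(128.49/57.905)
    = 0.10367 × 0.34615 = 0.03589 m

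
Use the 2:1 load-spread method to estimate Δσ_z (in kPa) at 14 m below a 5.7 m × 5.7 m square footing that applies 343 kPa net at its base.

By the 2:1 method the load spreads at 1 horizontal : 2 vertical, so at depth z the loaded area has grown by z in each plan dimension:
Δσ = qBL/((B+z)(L+z)) = 343×5.7×5.7/((5.7+14)(5.7+14)) = 28.715 kPa

Δσ_z ≈ 28.7 kPa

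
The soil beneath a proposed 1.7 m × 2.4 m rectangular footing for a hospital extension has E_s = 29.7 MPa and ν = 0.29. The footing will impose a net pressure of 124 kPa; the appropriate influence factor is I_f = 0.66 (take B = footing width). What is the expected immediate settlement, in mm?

S_e ≈ 4.29 mm

Immediate (elastic) settlement: S_e = q·B·(1−ν²)/E_s · I_f.
E_s = 29.7 MPa = 29700 kPa.
S_e = 124 × 1.7 × (1 − 0.29²) / 29700 × 0.66
    = 124 × 1.7 × 0.9159 / 29700 × 0.66
    = 0.00429 m = 4.29 mm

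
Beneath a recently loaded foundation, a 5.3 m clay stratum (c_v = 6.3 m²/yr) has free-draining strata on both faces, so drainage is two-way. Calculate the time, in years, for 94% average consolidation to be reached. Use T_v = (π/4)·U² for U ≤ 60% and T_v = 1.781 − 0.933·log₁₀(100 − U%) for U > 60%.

Drainage path length: H_d = H/2 = 2.65 m (double drainage).
U > 60%: T_v = 1.781 − 0.933·log₁₀(100 − 94) = 1.055.
t = T_v·H_d²/c_v = 1.055×2.65²/6.3 = 1.176 years.

t ≈ 1.18 years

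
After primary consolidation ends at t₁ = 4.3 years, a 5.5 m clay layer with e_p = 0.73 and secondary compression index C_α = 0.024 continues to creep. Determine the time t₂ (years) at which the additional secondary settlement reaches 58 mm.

t₂ ≈ 24.8 years

S_s = C_α·H/(1+e_p)·log₁₀(t₂/t₁) ⇒ log₁₀(t₂/t₁) = S_s·(1+e_p)/(C_α·H).
log₁₀(t₂/t₁) = 0.058 × (1+0.73) / (0.024×5.5) = 0.7602
t₂ = t₁ × 10^0.7602 = 4.3 × 5.756 = 24.75 years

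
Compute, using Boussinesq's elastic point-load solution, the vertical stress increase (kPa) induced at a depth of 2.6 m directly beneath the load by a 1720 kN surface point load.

Boussinesq vertical stress below a point load on an elastic half-space:
Δσ_z = 3P/(2πz²) · [1 + (r/z)²]^(−5/2)
r/z = 0/2.6 = 0; [1+(r/z)²]^(−5/2) = 1.
Δσ_z = 3×1720/(2π×2.6²) × 1 = 121.49 × 1 = 121.5 kPa

Δσ_z ≈ 121 kPa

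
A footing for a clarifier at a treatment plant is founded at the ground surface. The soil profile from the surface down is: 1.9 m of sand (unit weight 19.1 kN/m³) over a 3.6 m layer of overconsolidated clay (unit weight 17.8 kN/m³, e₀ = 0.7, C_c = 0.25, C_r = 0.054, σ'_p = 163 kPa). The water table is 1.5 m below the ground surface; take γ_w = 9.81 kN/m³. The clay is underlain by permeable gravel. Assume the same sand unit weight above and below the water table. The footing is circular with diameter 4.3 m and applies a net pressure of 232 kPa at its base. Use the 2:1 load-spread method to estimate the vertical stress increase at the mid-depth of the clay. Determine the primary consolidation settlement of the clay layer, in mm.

S_c ≈ 44.2 mm

Mid-depth of clay below the ground surface: z = 1.9 + 3.6/2 = 3.7 m.
Total vertical stress at mid-clay: σ_v = 19.1×1.9 + 17.8×1.8 = 68.33 kPa.
Pore pressure: u = 9.81×(3.7 − 1.5) = 21.582 kPa.
Initial effective stress: σ'_0 = σ_v − u = 68.33 − 21.582 = 46.748 kPa.
Stress increase at mid-clay by the 2:1 spreading method:
Δσ ≈ qD²/(D+z)² = 232×4.3²/(4.3+3.7)² = 67.026 kPa
Final effective stress: σ'_f = 46.748 + 67.026 = 113.77 kPa.
σ'_f = 113.77 ≤ σ'_p = 163 kPa, so the clay remains overconsolidated and only the recompression index applies:
S_c = C_r·H/(1+e₀)·log₁₀(σ'_f/σ'_0) = 0.054×3.6/1.7×log₁₀(113.77/46.748)
    = 0.11435 × 0.38626 = 0.04417 m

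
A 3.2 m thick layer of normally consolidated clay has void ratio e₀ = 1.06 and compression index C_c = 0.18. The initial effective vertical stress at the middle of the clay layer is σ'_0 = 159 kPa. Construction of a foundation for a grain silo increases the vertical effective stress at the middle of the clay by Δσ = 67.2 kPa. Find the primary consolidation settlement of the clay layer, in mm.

Final effective stress: σ'_f = σ'_0 + Δσ = 159 + 67.2 = 226.2 kPa.
Normally consolidated clay, so the full stress increment lies on the virgin compression line:
S_c = C_c·H/(1+e₀)·log₁₀(σ'_f/σ'_0) = 0.18×3.2/(1+1.06)×log₁₀(226.2/159)
    = 0.27961 × 0.1531 = 0.04281 m

S_c ≈ 42.8 mm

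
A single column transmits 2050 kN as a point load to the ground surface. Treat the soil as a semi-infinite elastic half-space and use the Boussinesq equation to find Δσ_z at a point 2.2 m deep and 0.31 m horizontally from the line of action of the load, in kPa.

Boussinesq vertical stress below a point load on an elastic half-space:
Δσ_z = 3P/(2πz²) · [1 + (r/z)²]^(−5/2)
r/z = 0.31/2.2 = 0.14091; [1+(r/z)²]^(−5/2) = 0.95204.
Δσ_z = 3×2050/(2π×2.2²) × 0.95204 = 202.23 × 0.95204 = 192.5 kPa

Δσ_z ≈ 193 kPa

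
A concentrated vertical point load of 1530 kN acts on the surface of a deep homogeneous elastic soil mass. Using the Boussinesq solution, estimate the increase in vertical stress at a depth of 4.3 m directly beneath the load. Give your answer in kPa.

Boussinesq vertical stress below a point load on an elastic half-space:
Δσ_z = 3P/(2πz²) · [1 + (r/z)²]^(−5/2)
r/z = 0/4.3 = 0; [1+(r/z)²]^(−5/2) = 1.
Δσ_z = 3×1530/(2π×4.3²) × 1 = 39.509 × 1 = 39.51 kPa

Δσ_z ≈ 39.5 kPa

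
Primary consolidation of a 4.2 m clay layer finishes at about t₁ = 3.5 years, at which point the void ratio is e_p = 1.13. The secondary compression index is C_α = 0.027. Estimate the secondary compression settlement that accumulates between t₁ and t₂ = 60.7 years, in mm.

S_s ≈ 66 mm

Secondary compression: S_s = C_α·H/(1+e_p)·log₁₀(t₂/t₁)
S_s = 0.027×4.2/(1+1.13)×log₁₀(60.7/3.5)
    = 0.05324 × 1.239 = 0.06597 m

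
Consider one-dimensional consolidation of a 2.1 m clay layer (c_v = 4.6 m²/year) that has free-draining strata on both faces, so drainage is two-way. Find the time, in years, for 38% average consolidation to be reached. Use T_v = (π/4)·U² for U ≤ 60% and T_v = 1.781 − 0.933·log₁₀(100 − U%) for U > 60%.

t ≈ 0.0272 years

Drainage path length: H_d = H/2 = 1.05 m (double drainage).
U ≤ 60%: T_v = (π/4)·U² = (π/4)×0.38² = 0.11341.
t = T_v·H_d²/c_v = 0.11341×1.05²/4.6 = 0.02718 years.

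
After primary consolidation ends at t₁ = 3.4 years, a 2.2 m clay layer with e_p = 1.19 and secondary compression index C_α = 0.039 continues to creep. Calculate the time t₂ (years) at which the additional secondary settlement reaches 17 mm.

t₂ ≈ 9.23 years

S_s = C_α·H/(1+e_p)·log₁₀(t₂/t₁) ⇒ log₁₀(t₂/t₁) = S_s·(1+e_p)/(C_α·H).
log₁₀(t₂/t₁) = 0.017 × (1+1.19) / (0.039×2.2) = 0.4339
t₂ = t₁ × 10^0.4339 = 3.4 × 2.716 = 9.234 years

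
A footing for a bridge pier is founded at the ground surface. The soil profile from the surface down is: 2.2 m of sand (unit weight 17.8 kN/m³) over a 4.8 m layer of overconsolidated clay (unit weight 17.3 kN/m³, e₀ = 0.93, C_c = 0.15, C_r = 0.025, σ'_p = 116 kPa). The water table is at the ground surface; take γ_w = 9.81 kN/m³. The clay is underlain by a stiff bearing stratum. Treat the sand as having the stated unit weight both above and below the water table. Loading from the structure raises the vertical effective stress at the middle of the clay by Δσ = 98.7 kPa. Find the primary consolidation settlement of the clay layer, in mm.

S_c ≈ 55.6 mm

Mid-depth of clay below the ground surface: z = 2.2 + 4.8/2 = 4.6 m.
Total vertical stress at mid-clay: σ_v = 17.8×2.2 + 17.3×2.4 = 80.68 kPa.
Pore pressure: u = 9.81×(4.6 − 0) = 45.126 kPa.
Initial effective stress: σ'_0 = σ_v − u = 80.68 − 45.126 = 35.554 kPa.
Final effective stress: σ'_f = 35.554 + 98.7 = 134.25 kPa.
σ'_f = 134.25 > σ'_p = 116 kPa, so the stress path crosses the preconsolidation pressure — recompression up to σ'_p, then virgin compression beyond:
S_c = H/(1+e₀)·[C_r·log₁₀(σ'_p/σ'_0) + C_c·log₁₀(σ'_f/σ'_p)]
    = 4.8/1.93 × [0.025×log₁₀(116/35.554) + 0.15×log₁₀(134.25/116)]
    = 2.487 × [0.012839 + 0.0095184] = 0.0556 m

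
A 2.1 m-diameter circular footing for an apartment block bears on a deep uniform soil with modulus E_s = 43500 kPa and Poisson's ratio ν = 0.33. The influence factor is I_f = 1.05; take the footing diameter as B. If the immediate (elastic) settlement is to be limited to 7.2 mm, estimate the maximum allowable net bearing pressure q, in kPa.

S_e = q·B·(1−ν²)/E_s · I_f  ⇒  q = S_e·E_s / (B·(1−ν²)·I_f).
q = 0.0072 × 43500 / (2.1 × 0.8911 × 1.05) = 159.4 kPa

q ≈ 159 kPa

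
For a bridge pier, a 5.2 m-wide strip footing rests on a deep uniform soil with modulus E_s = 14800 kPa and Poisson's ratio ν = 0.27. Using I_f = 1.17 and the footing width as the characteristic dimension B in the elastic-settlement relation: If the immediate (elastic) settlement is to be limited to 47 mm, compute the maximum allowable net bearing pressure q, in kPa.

q ≈ 123 kPa

S_e = q·B·(1−ν²)/E_s · I_f  ⇒  q = S_e·E_s / (B·(1−ν²)·I_f).
q = 0.047 × 14800 / (5.2 × 0.9271 × 1.17) = 123.3 kPa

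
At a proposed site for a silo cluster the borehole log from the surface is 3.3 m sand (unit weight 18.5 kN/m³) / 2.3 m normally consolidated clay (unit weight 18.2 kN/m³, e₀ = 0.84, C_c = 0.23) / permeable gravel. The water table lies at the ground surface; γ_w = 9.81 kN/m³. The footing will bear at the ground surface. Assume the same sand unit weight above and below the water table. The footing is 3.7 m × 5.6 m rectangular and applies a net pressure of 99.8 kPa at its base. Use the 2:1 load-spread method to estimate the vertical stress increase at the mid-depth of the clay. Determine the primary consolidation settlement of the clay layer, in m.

Mid-depth of clay below the ground surface: z = 3.3 + 2.3/2 = 4.45 m.
Total vertical stress at mid-clay: σ_v = 18.5×3.3 + 18.2×1.15 = 81.98 kPa.
Pore pressure: u = 9.81×(4.45 − 0) = 43.655 kPa.
Initial effective stress: σ'_0 = σ_v − u = 81.98 − 43.655 = 38.325 kPa.
Stress increase at mid-clay by the 2:1 spreading method:
Δσ = qBL/((B+z)(L+z)) = 99.8×3.7×5.6/((3.7+4.45)(5.6+4.45)) = 25.246 kPa
Final effective stress: σ'_f = σ'_0 + Δσ = 38.325 + 25.246 = 63.571 kPa.
Normally consolidated clay, so the full stress increment lies on the virgin compression line:
S_c = C_c·H/(1+e₀)·log₁₀(σ'_f/σ'_0) = 0.23×2.3/(1+0.84)×log₁₀(63.571/38.325)
    = 0.2875 × 0.21978 = 0.06319 m

S_c ≈ 0.0632 m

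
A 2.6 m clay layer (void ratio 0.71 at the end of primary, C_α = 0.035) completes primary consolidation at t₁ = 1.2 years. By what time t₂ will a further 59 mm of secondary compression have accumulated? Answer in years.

t₂ ≈ 15.4 years

S_s = C_α·H/(1+e_p)·log₁₀(t₂/t₁) ⇒ log₁₀(t₂/t₁) = S_s·(1+e_p)/(C_α·H).
log₁₀(t₂/t₁) = 0.059 × (1+0.71) / (0.035×2.6) = 1.109
t₂ = t₁ × 10^1.109 = 1.2 × 12.84 = 15.41 years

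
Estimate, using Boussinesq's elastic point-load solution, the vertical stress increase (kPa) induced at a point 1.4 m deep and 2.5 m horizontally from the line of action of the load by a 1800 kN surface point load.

Δσ_z ≈ 12.2 kPa

Boussinesq vertical stress below a point load on an elastic half-space:
Δσ_z = 3P/(2πz²) · [1 + (r/z)²]^(−5/2)
r/z = 2.5/1.4 = 1.7857; [1+(r/z)²]^(−5/2) = 0.027847.
Δσ_z = 3×1800/(2π×1.4²) × 0.027847 = 438.49 × 0.027847 = 12.21 kPa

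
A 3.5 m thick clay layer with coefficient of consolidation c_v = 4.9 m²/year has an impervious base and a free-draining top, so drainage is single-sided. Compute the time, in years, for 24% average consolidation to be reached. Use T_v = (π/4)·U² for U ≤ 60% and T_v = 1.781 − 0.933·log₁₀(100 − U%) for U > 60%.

Drainage path length: H_d = H = 3.5 m (single drainage).
U ≤ 60%: T_v = (π/4)·U² = (π/4)×0.24² = 0.045239.
t = T_v·H_d²/c_v = 0.045239×3.5²/4.9 = 0.1131 years.

t ≈ 0.113 years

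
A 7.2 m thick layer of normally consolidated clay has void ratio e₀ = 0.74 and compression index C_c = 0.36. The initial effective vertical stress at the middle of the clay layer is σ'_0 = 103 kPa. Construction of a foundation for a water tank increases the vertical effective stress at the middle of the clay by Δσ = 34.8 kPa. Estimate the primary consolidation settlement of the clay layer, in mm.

Final effective stress: σ'_f = σ'_0 + Δσ = 103 + 34.8 = 137.8 kPa.
Normally consolidated clay, so the full stress increment lies on the virgin compression line:
S_c = C_c·H/(1+e₀)·log₁₀(σ'_f/σ'_0) = 0.36×7.2/(1+0.74)×log₁₀(137.8/103)
    = 1.4897 × 0.12641 = 0.1883 m

S_c ≈ 188 mm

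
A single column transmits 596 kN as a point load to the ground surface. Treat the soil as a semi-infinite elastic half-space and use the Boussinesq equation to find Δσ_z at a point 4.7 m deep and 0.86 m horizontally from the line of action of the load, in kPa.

Δσ_z ≈ 11.9 kPa

Boussinesq vertical stress below a point load on an elastic half-space:
Δσ_z = 3P/(2πz²) · [1 + (r/z)²]^(−5/2)
r/z = 0.86/4.7 = 0.18298; [1+(r/z)²]^(−5/2) = 0.92097.
Δσ_z = 3×596/(2π×4.7²) × 0.92097 = 12.882 × 0.92097 = 11.86 kPa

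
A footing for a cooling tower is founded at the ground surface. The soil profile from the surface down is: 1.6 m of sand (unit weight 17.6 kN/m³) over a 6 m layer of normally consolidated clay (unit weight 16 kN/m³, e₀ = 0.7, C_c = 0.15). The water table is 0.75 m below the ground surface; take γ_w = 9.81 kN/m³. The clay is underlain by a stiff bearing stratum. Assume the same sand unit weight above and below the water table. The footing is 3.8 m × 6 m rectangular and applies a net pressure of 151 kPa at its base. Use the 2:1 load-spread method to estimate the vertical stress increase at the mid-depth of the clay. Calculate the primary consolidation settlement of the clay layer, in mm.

S_c ≈ 160 mm

Mid-depth of clay below the ground surface: z = 1.6 + 6/2 = 4.6 m.
Total vertical stress at mid-clay: σ_v = 17.6×1.6 + 16×3 = 76.16 kPa.
Pore pressure: u = 9.81×(4.6 − 0.75) = 37.769 kPa.
Initial effective stress: σ'_0 = σ_v − u = 76.16 − 37.769 = 38.391 kPa.
Stress increase at mid-clay by the 2:1 spreading method:
Δσ = qBL/((B+z)(L+z)) = 151×3.8×6/((3.8+4.6)(6+4.6)) = 38.666 kPa
Final effective stress: σ'_f = σ'_0 + Δσ = 38.391 + 38.666 = 77.057 kPa.
Normally consolidated clay, so the full stress increment lies on the virgin compression line:
S_c = C_c·H/(1+e₀)·log₁₀(σ'_f/σ'_0) = 0.15×6/(1+0.7)×log₁₀(77.057/38.391)
    = 0.52941 × 0.30258 = 0.1602 m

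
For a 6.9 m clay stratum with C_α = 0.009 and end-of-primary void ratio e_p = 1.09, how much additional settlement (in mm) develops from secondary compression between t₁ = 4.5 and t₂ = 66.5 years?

S_s ≈ 34.8 mm

Secondary compression: S_s = C_α·H/(1+e_p)·log₁₀(t₂/t₁)
S_s = 0.009×6.9/(1+1.09)×log₁₀(66.5/4.5)
    = 0.02971 × 1.17 = 0.03475 m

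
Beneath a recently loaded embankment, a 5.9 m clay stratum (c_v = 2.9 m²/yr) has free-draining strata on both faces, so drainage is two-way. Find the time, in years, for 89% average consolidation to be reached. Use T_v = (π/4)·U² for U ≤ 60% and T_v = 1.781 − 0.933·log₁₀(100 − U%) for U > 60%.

Drainage path length: H_d = H/2 = 2.95 m (double drainage).
U > 60%: T_v = 1.781 − 0.933·log₁₀(100 − 89) = 0.80938.
t = T_v·H_d²/c_v = 0.80938×2.95²/2.9 = 2.429 years.

t ≈ 2.43 years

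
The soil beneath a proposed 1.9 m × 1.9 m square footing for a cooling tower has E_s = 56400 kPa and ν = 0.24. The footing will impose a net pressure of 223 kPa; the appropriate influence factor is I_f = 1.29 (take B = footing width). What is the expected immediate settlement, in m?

Immediate (elastic) settlement: S_e = q·B·(1−ν²)/E_s · I_f.
S_e = 223 × 1.9 × (1 − 0.24²) / 56400 × 1.29
    = 223 × 1.9 × 0.9424 / 56400 × 1.29
    = 0.009133 m

S_e ≈ 0.00913 m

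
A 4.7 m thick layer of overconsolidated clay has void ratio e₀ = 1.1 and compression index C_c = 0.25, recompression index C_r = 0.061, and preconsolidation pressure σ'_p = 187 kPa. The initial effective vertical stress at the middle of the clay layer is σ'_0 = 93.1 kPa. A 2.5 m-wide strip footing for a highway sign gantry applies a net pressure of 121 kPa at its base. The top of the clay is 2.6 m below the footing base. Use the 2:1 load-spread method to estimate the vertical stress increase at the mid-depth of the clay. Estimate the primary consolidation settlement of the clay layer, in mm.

S_c ≈ 21.5 mm

Mid-depth of clay below the footing base: z = 2.6 + 4.7/2 = 4.95 m.
Stress increase at mid-clay by the 2:1 spreading method:
Δσ = qB/(B+z) = 121×2.5/(2.5+4.95) = 40.604 kPa
Final effective stress: σ'_f = 93.1 + 40.604 = 133.7 kPa.
σ'_f = 133.7 ≤ σ'_p = 187 kPa, so the clay remains overconsolidated and only the recompression index applies:
S_c = C_r·H/(1+e₀)·log₁₀(σ'_f/σ'_0) = 0.061×4.7/2.1×log₁₀(133.7/93.1)
    = 0.13652 × 0.15718 = 0.02146 m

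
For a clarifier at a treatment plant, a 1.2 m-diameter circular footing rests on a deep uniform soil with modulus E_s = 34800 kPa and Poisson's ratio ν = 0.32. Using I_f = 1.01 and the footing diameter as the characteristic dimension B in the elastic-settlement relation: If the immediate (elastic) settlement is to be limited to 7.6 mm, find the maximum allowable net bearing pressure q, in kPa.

S_e = q·B·(1−ν²)/E_s · I_f  ⇒  q = S_e·E_s / (B·(1−ν²)·I_f).
q = 0.0076 × 34800 / (1.2 × 0.8976 × 1.01) = 243.1 kPa

q ≈ 243 kPa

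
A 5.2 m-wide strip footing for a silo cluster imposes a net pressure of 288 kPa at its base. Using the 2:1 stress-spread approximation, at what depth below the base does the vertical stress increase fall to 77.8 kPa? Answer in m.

2:1 spreading — at depth z the loaded area has grown by z in each plan dimension:
qB/(B+z) = Δσ_z ⇒ z = qB/Δσ_z − B = 288×5.2/77.8 − 5.2 = 14.05 m

z ≈ 14 m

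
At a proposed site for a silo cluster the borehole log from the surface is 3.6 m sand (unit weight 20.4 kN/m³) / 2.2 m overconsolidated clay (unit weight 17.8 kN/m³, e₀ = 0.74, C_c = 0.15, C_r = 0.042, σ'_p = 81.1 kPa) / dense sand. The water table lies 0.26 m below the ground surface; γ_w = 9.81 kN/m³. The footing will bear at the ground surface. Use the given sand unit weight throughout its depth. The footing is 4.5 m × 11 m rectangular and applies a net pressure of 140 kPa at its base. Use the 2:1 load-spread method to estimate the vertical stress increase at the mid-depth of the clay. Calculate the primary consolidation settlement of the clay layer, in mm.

Mid-depth of clay below the ground surface: z = 3.6 + 2.2/2 = 4.7 m.
Total vertical stress at mid-clay: σ_v = 20.4×3.6 + 17.8×1.1 = 93.02 kPa.
Pore pressure: u = 9.81×(4.7 − 0.26) = 43.556 kPa.
Initial effective stress: σ'_0 = σ_v − u = 93.02 − 43.556 = 49.464 kPa.
Stress increase at mid-clay by the 2:1 spreading method:
Δσ = qBL/((B+z)(L+z)) = 140×4.5×11/((4.5+4.7)(11+4.7)) = 47.978 kPa
Final effective stress: σ'_f = 49.464 + 47.978 = 97.442 kPa.
σ'_f = 97.442 > σ'_p = 81.1 kPa, so the stress path crosses the preconsolidation pressure — recompression up to σ'_p, then virgin compression beyond:
S_c = H/(1+e₀)·[C_r·log₁₀(σ'_p/σ'_0) + C_c·log₁₀(σ'_f/σ'_p)]
    = 2.2/1.74 × [0.042×log₁₀(81.1/49.464) + 0.15×log₁₀(97.442/81.1)]
    = 1.2644 × [0.0090187 + 0.011959] = 0.02652 m

S_c ≈ 26.5 mm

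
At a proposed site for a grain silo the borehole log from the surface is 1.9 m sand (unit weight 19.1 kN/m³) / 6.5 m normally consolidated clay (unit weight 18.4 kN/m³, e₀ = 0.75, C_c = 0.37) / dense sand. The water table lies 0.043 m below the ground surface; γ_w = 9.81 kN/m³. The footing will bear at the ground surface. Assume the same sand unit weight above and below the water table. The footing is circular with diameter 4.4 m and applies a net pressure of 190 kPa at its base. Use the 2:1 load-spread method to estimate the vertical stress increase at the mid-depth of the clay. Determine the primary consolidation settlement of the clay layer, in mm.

S_c ≈ 376 mm

Mid-depth of clay below the ground surface: z = 1.9 + 6.5/2 = 5.15 m.
Total vertical stress at mid-clay: σ_v = 19.1×1.9 + 18.4×3.25 = 96.09 kPa.
Pore pressure: u = 9.81×(5.15 − 0.043) = 50.1 kPa.
Initial effective stress: σ'_0 = σ_v − u = 96.09 − 50.1 = 45.99 kPa.
Stress increase at mid-clay by the 2:1 spreading method:
Δσ ≈ qD²/(D+z)² = 190×4.4²/(4.4+5.15)² = 40.332 kPa
Final effective stress: σ'_f = σ'_0 + Δσ = 45.99 + 40.332 = 86.322 kPa.
Normally consolidated clay, so the full stress increment lies on the virgin compression line:
S_c = C_c·H/(1+e₀)·log₁₀(σ'_f/σ'_0) = 0.37×6.5/(1+0.75)×log₁₀(86.322/45.99)
    = 1.3743 × 0.27346 = 0.3758 m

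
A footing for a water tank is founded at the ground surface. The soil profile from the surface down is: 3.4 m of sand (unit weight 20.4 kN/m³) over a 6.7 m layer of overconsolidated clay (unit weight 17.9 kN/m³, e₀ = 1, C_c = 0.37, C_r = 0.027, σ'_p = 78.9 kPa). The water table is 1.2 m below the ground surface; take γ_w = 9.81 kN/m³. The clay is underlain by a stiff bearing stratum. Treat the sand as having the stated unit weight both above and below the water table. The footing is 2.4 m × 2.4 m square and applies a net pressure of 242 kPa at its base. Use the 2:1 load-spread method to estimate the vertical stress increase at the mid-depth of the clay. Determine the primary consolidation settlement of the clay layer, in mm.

S_c ≈ 81.9 mm

Mid-depth of clay below the ground surface: z = 3.4 + 6.7/2 = 6.75 m.
Total vertical stress at mid-clay: σ_v = 20.4×3.4 + 17.9×3.35 = 129.32 kPa.
Pore pressure: u = 9.81×(6.75 − 1.2) = 54.446 kPa.
Initial effective stress: σ'_0 = σ_v − u = 129.32 − 54.446 = 74.874 kPa.
Stress increase at mid-clay by the 2:1 spreading method:
Δσ = qBL/((B+z)(L+z)) = 242×2.4×2.4/((2.4+6.75)(2.4+6.75)) = 16.649 kPa
Final effective stress: σ'_f = 74.874 + 16.649 = 91.523 kPa.
σ'_f = 91.523 > σ'_p = 78.9 kPa, so the stress path crosses the preconsolidation pressure — recompression up to σ'_p, then virgin compression beyond:
S_c = H/(1+e₀)·[C_r·log₁₀(σ'_p/σ'_0) + C_c·log₁₀(σ'_f/σ'_p)]
    = 6.7/2 × [0.027×log₁₀(78.9/74.874) + 0.37×log₁₀(91.523/78.9)]
    = 3.35 × [0.00061414 + 0.023848] = 0.08195 m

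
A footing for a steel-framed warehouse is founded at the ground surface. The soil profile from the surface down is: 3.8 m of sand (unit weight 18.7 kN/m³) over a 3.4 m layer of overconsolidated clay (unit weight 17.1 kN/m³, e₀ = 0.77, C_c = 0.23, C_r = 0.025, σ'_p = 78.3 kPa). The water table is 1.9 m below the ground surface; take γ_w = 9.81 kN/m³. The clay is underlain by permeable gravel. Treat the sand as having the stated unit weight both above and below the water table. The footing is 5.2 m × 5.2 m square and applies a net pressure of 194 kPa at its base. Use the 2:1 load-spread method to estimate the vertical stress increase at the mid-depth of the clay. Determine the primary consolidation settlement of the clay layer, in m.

S_c ≈ 0.0703 m

Mid-depth of clay below the ground surface: z = 3.8 + 3.4/2 = 5.5 m.
Total vertical stress at mid-clay: σ_v = 18.7×3.8 + 17.1×1.7 = 100.13 kPa.
Pore pressure: u = 9.81×(5.5 − 1.9) = 35.316 kPa.
Initial effective stress: σ'_0 = σ_v − u = 100.13 − 35.316 = 64.814 kPa.
Stress increase at mid-clay by the 2:1 spreading method:
Δσ = qBL/((B+z)(L+z)) = 194×5.2×5.2/((5.2+5.5)(5.2+5.5)) = 45.818 kPa
Final effective stress: σ'_f = 64.814 + 45.818 = 110.63 kPa.
σ'_f = 110.63 > σ'_p = 78.3 kPa, so the stress path crosses the preconsolidation pressure — recompression up to σ'_p, then virgin compression beyond:
S_c = H/(1+e₀)·[C_r·log₁₀(σ'_p/σ'_0) + C_c·log₁₀(σ'_f/σ'_p)]
    = 3.4/1.77 × [0.025×log₁₀(78.3/64.814) + 0.23×log₁₀(110.63/78.3)]
    = 1.9209 × [0.0020523 + 0.034526] = 0.07026 m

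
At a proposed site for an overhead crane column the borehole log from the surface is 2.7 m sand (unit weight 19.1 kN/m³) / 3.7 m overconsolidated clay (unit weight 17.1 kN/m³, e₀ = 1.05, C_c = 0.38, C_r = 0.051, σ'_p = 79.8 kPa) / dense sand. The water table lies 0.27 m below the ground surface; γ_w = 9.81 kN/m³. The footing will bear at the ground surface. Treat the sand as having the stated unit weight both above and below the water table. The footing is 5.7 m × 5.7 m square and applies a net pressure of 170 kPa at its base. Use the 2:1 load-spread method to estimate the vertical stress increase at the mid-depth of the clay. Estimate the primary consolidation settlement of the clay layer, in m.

Mid-depth of clay below the ground surface: z = 2.7 + 3.7/2 = 4.55 m.
Total vertical stress at mid-clay: σ_v = 19.1×2.7 + 17.1×1.85 = 83.205 kPa.
Pore pressure: u = 9.81×(4.55 − 0.27) = 41.987 kPa.
Initial effective stress: σ'_0 = σ_v − u = 83.205 − 41.987 = 41.218 kPa.
Stress increase at mid-clay by the 2:1 spreading method:
Δσ = qBL/((B+z)(L+z)) = 170×5.7×5.7/((5.7+4.55)(5.7+4.55)) = 52.572 kPa
Final effective stress: σ'_f = 41.218 + 52.572 = 93.79 kPa.
σ'_f = 93.79 > σ'_p = 79.8 kPa, so the stress path crosses the preconsolidation pressure — recompression up to σ'_p, then virgin compression beyond:
S_c = H/(1+e₀)·[C_r·log₁₀(σ'_p/σ'_0) + C_c·log₁₀(σ'_f/σ'_p)]
    = 3.7/2.05 × [0.051×log₁₀(79.8/41.218) + 0.38×log₁₀(93.79/79.8)]
    = 1.8049 × [0.014633 + 0.026658] = 0.07453 m

S_c ≈ 0.0745 m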